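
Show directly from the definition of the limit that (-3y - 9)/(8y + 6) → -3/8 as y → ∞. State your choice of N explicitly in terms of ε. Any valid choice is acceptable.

Let ε > 0 be given. We seek N > 0 such that y > N implies |(-3y - 9)/(8y + 6) + 3/8| < ε.
(-3y - 9)/(8y + 6) + 3/8 = (8(-3y - 9) − (-3)(8y + 6)) / (8(8y + 6)) = -54/(8(8y + 6)).
For y > 0 we have 8y + 6 > 8y, so |(-3y - 9)/(8y + 6) + 3/8| = 54/(8(8y + 6)) < 54/(8·8y) = (27/32)/y.
Thus |(-3y - 9)/(8y + 6) + 3/8| < ε whenever y > (27/32)/ε.
Take N = (27/32)/ε. If y > N then |(-3y - 9)/(8y + 6) + 3/8| < (27/32)/y < ε.

N = (27/32)/ε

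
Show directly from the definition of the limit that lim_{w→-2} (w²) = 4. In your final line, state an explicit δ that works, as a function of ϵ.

δ = min(2, ϵ/6)

Fix ϵ > 0. We seek δ > 0 with 0 < |w + 2| < δ ⇒ |w² − 4| < ϵ.
Factor: w² − 4 = (w + 2)(w - 2), so |w² − 4| = |w + 2|·|w - 2|.
Restrict δ ≤ 2. Then |w + 2| < 2 gives |w| < 4, so by the triangle inequality |w - 2| ≤ 4 + 2 = 6.
Hence |w² − 4| ≤ 6|w + 2|, which is < ϵ once |w + 2| < ϵ/6.
Take δ = min(2, ϵ/6). If 0 < |w + 2| < δ then both bounds hold and |w² − 4| ≤ 6|w + 2| < 6·(ϵ/6) = ϵ.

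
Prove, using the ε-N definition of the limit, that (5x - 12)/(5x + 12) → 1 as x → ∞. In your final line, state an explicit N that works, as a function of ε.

N = (24/5)/ε

Let ε > 0. We seek N > 0 such that x > N implies |(5x - 12)/(5x + 12) − 1| < ε.
(5x - 12)/(5x + 12) − 1 = (5(5x - 12) − 5(5x + 12)) / (5(5x + 12)) = -120/(5(5x + 12)).
For x > 0 we have 5x + 12 > 5x, so |(5x - 12)/(5x + 12) − 1| = 120/(5(5x + 12)) < 120/(5·5x) = (24/5)/x.
Thus |(5x - 12)/(5x + 12) − 1| < ε whenever x > (24/5)/ε.
Take N = (24/5)/ε. If x > N then |(5x - 12)/(5x + 12) − 1| < (24/5)/x < ε.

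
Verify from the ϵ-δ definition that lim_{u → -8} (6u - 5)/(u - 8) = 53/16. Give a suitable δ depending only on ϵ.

δ = min(8, (128/43)ϵ)

Suppose ϵ > 0. We want δ > 0 with 0 < |u + 8| < δ ⇒ |(6u - 5)/(u - 8) − (53/16)| < ϵ.
Combining over a common denominator, (6u - 5)/(u - 8) − (53/16) = [(6u - 5)·(-16) − (-53)·(u - 8)] / [(-16)·(u - 8)] = -43(u + 8) / ((-16)(u - 8)).
So |(6u - 5)/(u - 8) − (53/16)| = 43|u + 8| / (16·|u − 8|).
Require δ ≤ 8, so |u − 8| ≥ |-16| − |u + 8| > 16 − 8 = 8.
Hence |(6u - 5)/(u - 8) − (53/16)| < 43|u + 8|/(16·8) = (43/128)|u + 8|, which is < ϵ once |u + 8| < (128/43)ϵ.
Take δ = min(8, (128/43)ϵ). Then 0 < |u + 8| < δ forces both bounds, so |(6u - 5)/(u - 8) − (53/16)| < ϵ.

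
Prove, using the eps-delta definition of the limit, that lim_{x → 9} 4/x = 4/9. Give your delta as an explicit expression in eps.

Suppose eps > 0. We seek delta > 0 such that 0 < |x − 9| < delta implies |4/x − (4/9)| < eps.
|4/x − (4/9)| = 4·|9 − x|/(9·|x|) = 4|x − 9|/(9|x|).
Require delta ≤ 9/2 so that |x| > 9 − 9/2 = 9/2, hence 9|x| > 81/2.
Then |4/x − (4/9)| < 4|x − 9|/(81/2), which is < eps when |x − 9| < (81/8)eps.
Take delta = min(9/2, (81/8)eps). Then 0 < |x − 9| < delta gives both |x − 9| < 9/2 and |x − 9| < (81/8)eps, so |4/x − (4/9)| < eps.

delta = min(9/2, (81/8)eps)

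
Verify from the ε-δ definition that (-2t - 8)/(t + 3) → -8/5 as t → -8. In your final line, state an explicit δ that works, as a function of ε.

Let ε > 0. We want δ > 0 with 0 < |t + 8| < δ ⇒ |(-2t - 8)/(t + 3) + 8/5| < ε.
Combining over a common denominator, (-2t - 8)/(t + 3) + 8/5 = [(-2t - 8)·(-5) − 8·(t + 3)] / [(-5)·(t + 3)] = 2(t + 8) / ((-5)(t + 3)).
So |(-2t - 8)/(t + 3) + 8/5| = 2|t + 8| / (5·|t + 3|).
Restrict δ ≤ 5/2. Then |t + 8| < 5/2 gives |t + 3| = |(t + 8) + (-5)| ≥ 5 − 5/2 = 5/2.
Hence |(-2t - 8)/(t + 3) + 8/5| < 2|t + 8|/(5·(5/2)) = (4/25)|t + 8|, which is < ε once |t + 8| < (25/4)ε.
Take δ = min(5/2, (25/4)ε). Then 0 < |t + 8| < δ forces both bounds, so |(-2t - 8)/(t + 3) + 8/5| < ε.

δ = min(5/2, (25/4)ε)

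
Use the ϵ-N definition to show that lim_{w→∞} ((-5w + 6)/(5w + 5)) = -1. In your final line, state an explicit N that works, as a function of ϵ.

N = (11/5)/ϵ

Fix ϵ > 0. We seek N > 0 such that w > N implies |(-5w + 6)/(5w + 5) + 1| < ϵ.
(-5w + 6)/(5w + 5) + 1 = (5(-5w + 6) − (-5)(5w + 5)) / (5(5w + 5)) = 55/(5(5w + 5)).
For w > 0 we have 5w + 5 > 5w, so |(-5w + 6)/(5w + 5) + 1| = 55/(5(5w + 5)) < 55/(5·5w) = (11/5)/w.
Thus |(-5w + 6)/(5w + 5) + 1| < ϵ whenever w > (11/5)/ϵ.
Take N = (11/5)/ϵ. If w > N then |(-5w + 6)/(5w + 5) + 1| < (11/5)/w < ϵ.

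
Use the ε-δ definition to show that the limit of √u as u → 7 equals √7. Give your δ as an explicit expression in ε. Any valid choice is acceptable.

Suppose ε > 0. We want δ > 0 such that 0 < |u − 7| < δ implies |√u − √7| < ε.
Multiplying by the conjugate, |√u − √7| = |u − 7|/(√u + √7).
Restrict δ ≤ 7 so that |u − 7| < 7 forces u > 0, and then √u + √7 > √7.
Hence |√u − √7| < |u − 7|/√7, which is < ε once |u − 7| < √7·ε.
Take δ = min(7, √7·ε). If 0 < |u − 7| < δ then u > 0 and |√u − √7| < |u − 7|/√7 < ε.

δ = min(7, √7·ε)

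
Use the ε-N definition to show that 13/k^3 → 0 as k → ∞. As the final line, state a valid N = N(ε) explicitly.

N = (13/ε)^{1/3}

Fix ε > 0. For k ≥ 1, |13/k^3 − 0| = 13/k^3.
13/k^3 < ε ⇔ k^3 > 13/ε ⇔ k > (13/ε)^{1/3}.
Take N = (13/ε)^{1/3}. Then k > N implies 13/k^3 < ε.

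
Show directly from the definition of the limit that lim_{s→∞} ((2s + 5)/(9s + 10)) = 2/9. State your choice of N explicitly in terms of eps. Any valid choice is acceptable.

N = (25/81)/eps

Let eps > 0 be given. We seek N > 0 such that s > N implies |(2s + 5)/(9s + 10) − (2/9)| < eps.
(2s + 5)/(9s + 10) − (2/9) = (9(2s + 5) − 2(9s + 10)) / (9(9s + 10)) = 25/(9(9s + 10)).
For s > 0 we have 9s + 10 > 9s, so |(2s + 5)/(9s + 10) − (2/9)| = 25/(9(9s + 10)) < 25/(9·9s) = (25/81)/s.
Thus |(2s + 5)/(9s + 10) − (2/9)| < eps whenever s > (25/81)/eps.
Take N = (25/81)/eps. If s > N then |(2s + 5)/(9s + 10) − (2/9)| < (25/81)/s < eps.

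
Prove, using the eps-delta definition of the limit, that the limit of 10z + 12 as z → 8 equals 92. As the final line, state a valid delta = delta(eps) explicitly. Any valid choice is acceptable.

Suppose eps > 0. We need delta > 0 so that 0 < |z − 8| < delta implies |(10z + 12) − 92| < eps.
|(10z + 12) − 92| = |10z - 80| = 10|z − 8|.
So 10|z − 8| < eps exactly when |z − 8| < eps/10.
Choosing delta = eps/10 gives |(10z + 12) − 92| = 10|z − 8| < eps whenever |z − 8| < delta.

delta = eps/10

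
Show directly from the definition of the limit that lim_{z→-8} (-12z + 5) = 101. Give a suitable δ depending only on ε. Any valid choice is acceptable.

Let ε > 0 be given. We need δ > 0 so that 0 < |z + 8| < δ implies |(-12z + 5) − 101| < ε.
Since (-12z + 5) − 101 = -12(z + 8), we have |(-12z + 5) − 101| = 12|z + 8|.
So 12|z + 8| < ε exactly when |z + 8| < ε/12.
Take δ = ε/12. If 0 < |z + 8| < δ then |(-12z + 5) − 101| = 12|z + 8| < 12·(ε/12) = ε.

δ = ε/12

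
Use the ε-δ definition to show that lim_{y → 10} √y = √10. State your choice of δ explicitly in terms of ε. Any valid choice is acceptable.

δ = min(10, √10·ε)

Let ε > 0 be given. We want δ > 0 such that 0 < |y − 10| < δ implies |√y − √10| < ε.
Rationalise: √y − √10 = (y − 10)/(√y + √10), so |√y − √10| = |y − 10|/(√y + √10).
Restrict δ ≤ 10 so that |y − 10| < 10 forces y > 0, and then √y + √10 > √10.
Hence |√y − √10| < |y − 10|/√10, which is < ε once |y − 10| < √10·ε.
Take δ = min(10, √10·ε). If 0 < |y − 10| < δ then y > 0 and |√y − √10| < |y − 10|/√10 < ε.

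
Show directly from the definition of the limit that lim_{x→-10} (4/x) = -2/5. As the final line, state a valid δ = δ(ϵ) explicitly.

Let ϵ > 0. We seek δ > 0 such that 0 < |x + 10| < δ implies |4/x + 2/5| < ϵ.
|4/x + 2/5| = 4·|-10 − x|/(10·|x|) = 4|x + 10|/(10|x|).
Restrict δ ≤ 5. Then |x + 10| < 5 gives |x| > 5, so 10|x| > 50.
Then |4/x + 2/5| < 4|x + 10|/50, which is < ϵ when |x + 10| < (25/2)ϵ.
Take δ = min(5, (25/2)ϵ). Then 0 < |x + 10| < δ gives both |x + 10| < 5 and |x + 10| < (25/2)ϵ, so |4/x + 2/5| < ϵ.

δ = min(5, (25/2)ϵ)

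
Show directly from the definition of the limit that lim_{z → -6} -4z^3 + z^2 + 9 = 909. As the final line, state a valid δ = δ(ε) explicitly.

δ = min(1, ε/521)

Suppose ε > 0. We want δ > 0 such that 0 < |z + 6| < δ implies |(-4z^3 + z^2 + 9) − 909| < ε.
(-4z^3 + z^2 + 9) − 909 = -4z^3 + z^2 - 900 = (z + 6)(-4z^2 + 25z - 150).
So |(-4z^3 + z^2 + 9) − 909| = |z + 6|·|-4z^2 + 25z - 150|.
Assume first that |z + 6| < 1, so |z| < 7. Then |-4z^2 + 25z - 150| ≤ 4·7^2 + 25·7 + 150 = 521.
Hence |(-4z^3 + z^2 + 9) − 909| ≤ 521|z + 6| < ε provided |z + 6| < ε/521.
Choosing δ = min(1, ε/521) ensures both conditions, hence |(-4z^3 + z^2 + 9) − 909| < ε.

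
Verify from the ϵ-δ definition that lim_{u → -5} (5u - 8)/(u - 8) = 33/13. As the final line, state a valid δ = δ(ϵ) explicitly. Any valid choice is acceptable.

Let ϵ > 0. We want δ > 0 with 0 < |u + 5| < δ ⇒ |(5u - 8)/(u - 8) − (33/13)| < ϵ.
Combining over a common denominator, (5u - 8)/(u - 8) − (33/13) = [(5u - 8)·(-13) − (-33)·(u - 8)] / [(-13)·(u - 8)] = -32(u + 5) / ((-13)(u - 8)).
So |(5u - 8)/(u - 8) − (33/13)| = 32|u + 5| / (13·|u − 8|).
Restrict δ ≤ 13/2. Then |u + 5| < 13/2 gives |u − 8| = |(u + 5) + (-13)| ≥ 13 − 13/2 = 13/2.
Hence |(5u - 8)/(u - 8) − (33/13)| < 32|u + 5|/(13·(13/2)) = (64/169)|u + 5|, which is < ϵ once |u + 5| < (169/64)ϵ.
Take δ = min(13/2, (169/64)ϵ). Then 0 < |u + 5| < δ forces both bounds, so |(5u - 8)/(u - 8) − (33/13)| < ϵ.

δ = min(13/2, (169/64)ϵ)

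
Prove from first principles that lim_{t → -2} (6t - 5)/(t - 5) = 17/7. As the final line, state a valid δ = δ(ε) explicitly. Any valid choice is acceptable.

Let ε > 0. We want δ > 0 with 0 < |t + 2| < δ ⇒ |(6t - 5)/(t - 5) − (17/7)| < ε.
Combining over a common denominator, (6t - 5)/(t - 5) − (17/7) = [(6t - 5)·(-7) − (-17)·(t - 5)] / [(-7)·(t - 5)] = -25(t + 2) / ((-7)(t - 5)).
So |(6t - 5)/(t - 5) − (17/7)| = 25|t + 2| / (7·|t − 5|).
Require δ ≤ 7/2, so |t − 5| ≥ |-7| − |t + 2| > 7 − 7/2 = 7/2.
Hence |(6t - 5)/(t - 5) − (17/7)| < 25|t + 2|/(7·(7/2)) = (50/49)|t + 2|, which is < ε once |t + 2| < (49/50)ε.
Take δ = min(7/2, (49/50)ε). Then 0 < |t + 2| < δ forces both bounds, so |(6t - 5)/(t - 5) − (17/7)| < ε.

δ = min(7/2, (49/50)ε)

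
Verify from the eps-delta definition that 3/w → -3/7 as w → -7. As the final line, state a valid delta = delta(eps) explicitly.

Let eps > 0 be given. We seek delta > 0 such that 0 < |w + 7| < delta implies |3/w + 3/7| < eps.
|3/w + 3/7| = 3·|-7 − w|/(7·|w|) = 3|w + 7|/(7|w|).
Restrict delta ≤ 7/2. Then |w + 7| < 7/2 gives |w| > 7/2, so 7|w| > 49/2.
Then |3/w + 3/7| < 3|w + 7|/(49/2), which is < eps when |w + 7| < (49/6)eps.
Take delta = min(7/2, (49/6)eps). Then 0 < |w + 7| < delta gives both |w + 7| < 7/2 and |w + 7| < (49/6)eps, so |3/w + 3/7| < eps.

delta = min(7/2, (49/6)eps)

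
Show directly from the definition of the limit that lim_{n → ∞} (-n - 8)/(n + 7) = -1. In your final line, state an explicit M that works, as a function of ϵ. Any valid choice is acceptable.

M = 1/ϵ

Fix ϵ > 0. For n ≥ 1, |(-n - 8)/(n + 7) + 1| = |-1|/((n + 7)) = 1/((n + 7)).
Since n + 7 ≥ n for n ≥ 1, this is ≤ 1/(n) = 1/n.
So |(-n - 8)/(n + 7) + 1| < ϵ whenever n > 1/ϵ.
Take M = 1/ϵ. If n > M then |(-n - 8)/(n + 7) + 1| ≤ 1/n < ϵ.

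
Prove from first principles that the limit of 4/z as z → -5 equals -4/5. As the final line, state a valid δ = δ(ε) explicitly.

δ = min(5/2, (25/8)ε)

Fix ε > 0. We seek δ > 0 such that 0 < |z + 5| < δ implies |4/z + 4/5| < ε.
|4/z + 4/5| = 4·|-5 − z|/(5·|z|) = 4|z + 5|/(5|z|).
Require δ ≤ 5/2 so that |z| > 5 − 5/2 = 5/2, hence 5|z| > 25/2.
Then |4/z + 4/5| < 4|z + 5|/(25/2), which is < ε when |z + 5| < (25/8)ε.
Take δ = min(5/2, (25/8)ε). Then 0 < |z + 5| < δ gives both |z + 5| < 5/2 and |z + 5| < (25/8)ε, so |4/z + 4/5| < ε.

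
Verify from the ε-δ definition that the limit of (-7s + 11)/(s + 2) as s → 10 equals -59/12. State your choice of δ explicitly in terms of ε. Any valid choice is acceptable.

δ = min(6, (72/25)ε)

Fix ε > 0. We want δ > 0 with 0 < |s − 10| < δ ⇒ |(-7s + 11)/(s + 2) + 59/12| < ε.
Combining over a common denominator, (-7s + 11)/(s + 2) + 59/12 = [(-7s + 11)·12 − (-59)·(s + 2)] / [12·(s + 2)] = -25(s − 10) / (12(s + 2)).
So |(-7s + 11)/(s + 2) + 59/12| = 25|s − 10| / (12·|s + 2|).
Restrict δ ≤ 6. Then |s − 10| < 6 gives |s + 2| = |(s − 10) + 12| ≥ 12 − 6 = 6.
Hence |(-7s + 11)/(s + 2) + 59/12| < 25|s − 10|/(12·6) = (25/72)|s − 10|, which is < ε once |s − 10| < (72/25)ε.
Take δ = min(6, (72/25)ε). Then 0 < |s − 10| < δ forces both bounds, so |(-7s + 11)/(s + 2) + 59/12| < ε.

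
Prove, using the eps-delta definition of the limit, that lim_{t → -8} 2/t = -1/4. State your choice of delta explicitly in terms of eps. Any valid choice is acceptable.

delta = min(4, 16eps)

Let eps > 0. We seek delta > 0 such that 0 < |t + 8| < delta implies |2/t + 1/4| < eps.
|2/t + 1/4| = 2·|-8 − t|/(8·|t|) = 2|t + 8|/(8|t|).
Require delta ≤ 4 so that |t| > 8 − 4 = 4, hence 8|t| > 32.
Then |2/t + 1/4| < 2|t + 8|/32, which is < eps when |t + 8| < 16eps.
Take delta = min(4, 16eps). Then 0 < |t + 8| < delta gives both |t + 8| < 4 and |t + 8| < 16eps, so |2/t + 1/4| < eps.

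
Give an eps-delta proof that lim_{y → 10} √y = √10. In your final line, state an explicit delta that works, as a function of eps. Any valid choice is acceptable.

delta = min(10, √10·eps)

Let eps > 0 be given. We want delta > 0 such that 0 < |y − 10| < delta implies |√y − √10| < eps.
Multiplying by the conjugate, |√y − √10| = |y − 10|/(√y + √10).
Restrict delta ≤ 10 so that |y − 10| < 10 forces y > 0, and then √y + √10 > √10.
Hence |√y − √10| < |y − 10|/√10, which is < eps once |y − 10| < √10·eps.
Take delta = min(10, √10·eps). If 0 < |y − 10| < delta then y > 0 and |√y − √10| < |y − 10|/√10 < eps.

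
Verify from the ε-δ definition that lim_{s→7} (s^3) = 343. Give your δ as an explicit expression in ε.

Let ε > 0. We seek δ > 0 with 0 < |s − 7| < δ ⇒ |s^3 − 343| < ε.
Factor: s^3 − 343 = (s − 7)(s^2 + 7s + 49), so |s^3 − 343| = |s − 7|·|s^2 + 7s + 49|.
Impose δ ≤ 1 so that |s| < 8; then |s^2 + 7s + 49| ≤ 169.
Hence |s^3 − 343| ≤ 169|s − 7|, which is < ε once |s − 7| < ε/169.
Take δ = min(1, ε/169). If 0 < |s − 7| < δ then both bounds hold and |s^3 − 343| ≤ 169|s − 7| < 169·(ε/169) = ε.

δ = min(1, ε/169)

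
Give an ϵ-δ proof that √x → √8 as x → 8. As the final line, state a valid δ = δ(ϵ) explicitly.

Fix ϵ > 0. We want δ > 0 such that 0 < |x − 8| < δ implies |√x − √8| < ϵ.
Rationalise: √x − √8 = (x − 8)/(√x + √8), so |√x − √8| = |x − 8|/(√x + √8).
Restrict δ ≤ 8 so that |x − 8| < 8 forces x > 0, and then √x + √8 > √8.
Hence |√x − √8| < |x − 8|/√8, which is < ϵ once |x − 8| < √8·ϵ.
Take δ = min(8, √8·ϵ). If 0 < |x − 8| < δ then x > 0 and |√x − √8| < |x − 8|/√8 < ϵ.

δ = min(8, √8·ϵ)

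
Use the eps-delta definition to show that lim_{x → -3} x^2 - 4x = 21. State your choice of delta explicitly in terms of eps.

delta = min(1, eps/11)

Let eps > 0. We want delta > 0 such that 0 < |x + 3| < delta implies |(x^2 - 4x) − 21| < eps.
(x^2 - 4x) − 21 = x^2 - 4x - 21 = (x + 3)(x - 7).
So |(x^2 - 4x) − 21| = |x + 3|·|x - 7|.
Assume first that |x + 3| < 1, so |x| < 4. Then |x - 7| ≤ 4 + 7 = 11.
Hence |(x^2 - 4x) − 21| ≤ 11|x + 3| < eps provided |x + 3| < eps/11.
Take delta = min(1, eps/11). Then 0 < |x + 3| < delta gives both |x + 3| < 1 and |x + 3| < eps/11, so |(x^2 - 4x) − 21| < eps.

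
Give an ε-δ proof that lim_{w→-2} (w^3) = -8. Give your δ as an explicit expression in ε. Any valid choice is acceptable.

Let ε > 0. We seek δ > 0 with 0 < |w + 2| < δ ⇒ |w^3 + 8| < ε.
Factor: w^3 + 8 = (w + 2)(w^2 - 2w + 4), so |w^3 + 8| = |w + 2|·|w^2 - 2w + 4|.
Impose δ ≤ 2 so that |w| < 4; then |w^2 - 2w + 4| ≤ 28.
Hence |w^3 + 8| ≤ 28|w + 2|, which is < ε once |w + 2| < ε/28.
Take δ = min(2, ε/28). If 0 < |w + 2| < δ then both bounds hold and |w^3 + 8| ≤ 28|w + 2| < 28·(ε/28) = ε.

δ = min(2, ε/28)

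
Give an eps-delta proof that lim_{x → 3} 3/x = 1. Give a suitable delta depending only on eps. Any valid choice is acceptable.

delta = min(3/2, (3/2)eps)

Suppose eps > 0. We seek delta > 0 such that 0 < |x − 3| < delta implies |3/x − 1| < eps.
|3/x − 1| = 3·|3 − x|/(3·|x|) = 3|x − 3|/(3|x|).
Restrict delta ≤ 3/2. Then |x − 3| < 3/2 gives |x| > 3/2, so 3|x| > 9/2.
Then |3/x − 1| < 3|x − 3|/(9/2), which is < eps when |x − 3| < (3/2)eps.
Take delta = min(3/2, (3/2)eps). Then 0 < |x − 3| < delta gives both |x − 3| < 3/2 and |x − 3| < (3/2)eps, so |3/x − 1| < eps.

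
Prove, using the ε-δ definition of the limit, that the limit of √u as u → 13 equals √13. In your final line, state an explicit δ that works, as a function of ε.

δ = min(13, √13·ε)

Suppose ε > 0. We want δ > 0 such that 0 < |u − 13| < δ implies |√u − √13| < ε.
Multiplying by the conjugate, |√u − √13| = |u − 13|/(√u + √13).
Restrict δ ≤ 13 so that |u − 13| < 13 forces u > 0, and then √u + √13 > √13.
Hence |√u − √13| < |u − 13|/√13, which is < ε once |u − 13| < √13·ε.
Take δ = min(13, √13·ε). If 0 < |u − 13| < δ then u > 0 and |√u − √13| < |u − 13|/√13 < ε.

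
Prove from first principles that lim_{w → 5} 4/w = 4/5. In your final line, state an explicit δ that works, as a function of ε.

δ = min(5/2, (25/8)ε)

Suppose ε > 0. We seek δ > 0 such that 0 < |w − 5| < δ implies |4/w − (4/5)| < ε.
|4/w − (4/5)| = 4·|5 − w|/(5·|w|) = 4|w − 5|/(5|w|).
Restrict δ ≤ 5/2. Then |w − 5| < 5/2 gives |w| > 5/2, so 5|w| > 25/2.
Then |4/w − (4/5)| < 4|w − 5|/(25/2), which is < ε when |w − 5| < (25/8)ε.
Take δ = min(5/2, (25/8)ε). Then 0 < |w − 5| < δ gives both |w − 5| < 5/2 and |w − 5| < (25/8)ε, so |4/w − (4/5)| < ε.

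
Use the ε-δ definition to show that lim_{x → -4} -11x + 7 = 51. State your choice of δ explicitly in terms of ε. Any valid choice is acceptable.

Let ε > 0. We need δ > 0 so that 0 < |x + 4| < δ implies |(-11x + 7) − 51| < ε.
Since (-11x + 7) − 51 = -11(x + 4), we have |(-11x + 7) − 51| = 11|x + 4|.
So 11|x + 4| < ε exactly when |x + 4| < ε/11.
Take δ = ε/11. If 0 < |x + 4| < δ then |(-11x + 7) − 51| = 11|x + 4| < 11·(ε/11) = ε.

δ = ε/11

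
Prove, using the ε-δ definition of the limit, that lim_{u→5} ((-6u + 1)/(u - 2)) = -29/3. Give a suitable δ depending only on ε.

Fix ε > 0. We want δ > 0 with 0 < |u − 5| < δ ⇒ |(-6u + 1)/(u - 2) + 29/3| < ε.
Combining over a common denominator, (-6u + 1)/(u - 2) + 29/3 = [(-6u + 1)·3 − (-29)·(u - 2)] / [3·(u - 2)] = 11(u − 5) / (3(u - 2)).
So |(-6u + 1)/(u - 2) + 29/3| = 11|u − 5| / (3·|u − 2|).
Require δ ≤ 3/2, so |u − 2| ≥ |3| − |u − 5| > 3 − 3/2 = 3/2.
Hence |(-6u + 1)/(u - 2) + 29/3| < 11|u − 5|/(3·(3/2)) = (22/9)|u − 5|, which is < ε once |u − 5| < (9/22)ε.
Take δ = min(3/2, (9/22)ε). Then 0 < |u − 5| < δ forces both bounds, so |(-6u + 1)/(u - 2) + 29/3| < ε.

δ = min(3/2, (9/22)ε)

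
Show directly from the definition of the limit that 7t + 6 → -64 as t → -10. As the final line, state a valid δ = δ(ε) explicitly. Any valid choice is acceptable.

Fix ε > 0. We need δ > 0 so that 0 < |t + 10| < δ implies |(7t + 6) + 64| < ε.
|(7t + 6) + 64| = |7t + 70| = 7|t + 10|.
Thus it suffices that |t + 10| < ε/7.
Choosing δ = ε/7 gives |(7t + 6) + 64| = 7|t + 10| < ε whenever |t + 10| < δ.

δ = ε/7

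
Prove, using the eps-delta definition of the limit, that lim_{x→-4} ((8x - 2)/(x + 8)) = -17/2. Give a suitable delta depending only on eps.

delta = min(2, (4/33)eps)

Let eps > 0 be given. We want delta > 0 with 0 < |x + 4| < delta ⇒ |(8x - 2)/(x + 8) + 17/2| < eps.
Combining over a common denominator, (8x - 2)/(x + 8) + 17/2 = [(8x - 2)·4 − (-34)·(x + 8)] / [4·(x + 8)] = 66(x + 4) / (4(x + 8)).
So |(8x - 2)/(x + 8) + 17/2| = 66|x + 4| / (4·|x + 8|).
Require delta ≤ 2, so |x + 8| ≥ |4| − |x + 4| > 4 − 2 = 2.
Hence |(8x - 2)/(x + 8) + 17/2| < 66|x + 4|/(4·2) = (33/4)|x + 4|, which is < eps once |x + 4| < (4/33)eps.
Take delta = min(2, (4/33)eps). Then 0 < |x + 4| < delta forces both bounds, so |(8x - 2)/(x + 8) + 17/2| < eps.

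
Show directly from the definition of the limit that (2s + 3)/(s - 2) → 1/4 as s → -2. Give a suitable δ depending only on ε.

Let ε > 0. We want δ > 0 with 0 < |s + 2| < δ ⇒ |(2s + 3)/(s - 2) − (1/4)| < ε.
Combining over a common denominator, (2s + 3)/(s - 2) − (1/4) = [(2s + 3)·(-4) − (-1)·(s - 2)] / [(-4)·(s - 2)] = -7(s + 2) / ((-4)(s - 2)).
So |(2s + 3)/(s - 2) − (1/4)| = 7|s + 2| / (4·|s − 2|).
Restrict δ ≤ 2. Then |s + 2| < 2 gives |s − 2| = |(s + 2) + (-4)| ≥ 4 − 2 = 2.
Hence |(2s + 3)/(s - 2) − (1/4)| < 7|s + 2|/(4·2) = (7/8)|s + 2|, which is < ε once |s + 2| < (8/7)ε.
Take δ = min(2, (8/7)ε). Then 0 < |s + 2| < δ forces both bounds, so |(2s + 3)/(s - 2) − (1/4)| < ε.

δ = min(2, (8/7)ε)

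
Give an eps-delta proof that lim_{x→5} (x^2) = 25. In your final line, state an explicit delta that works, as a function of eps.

delta = min(1, eps/11)

Fix eps > 0. We seek delta > 0 with 0 < |x − 5| < delta ⇒ |x^2 − 25| < eps.
Factor: x^2 − 25 = (x − 5)(x + 5), so |x^2 − 25| = |x − 5|·|x + 5|.
Impose delta ≤ 1 so that |x| < 6; then |x + 5| ≤ 11.
Hence |x^2 − 25| ≤ 11|x − 5|, which is < eps once |x − 5| < eps/11.
Take delta = min(1, eps/11). If 0 < |x − 5| < delta then both bounds hold and |x^2 − 25| ≤ 11|x − 5| < 11·(eps/11) = eps.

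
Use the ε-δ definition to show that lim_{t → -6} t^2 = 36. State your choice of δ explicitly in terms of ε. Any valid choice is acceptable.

δ = min(1, ε/13)

Let ε > 0 be given. We seek δ > 0 with 0 < |t + 6| < δ ⇒ |t^2 − 36| < ε.
Factor: t^2 − 36 = (t + 6)(t - 6), so |t^2 − 36| = |t + 6|·|t - 6|.
Restrict δ ≤ 1. Then |t + 6| < 1 gives |t| < 7, so by the triangle inequality |t - 6| ≤ 7 + 6 = 13.
Hence |t^2 − 36| ≤ 13|t + 6|, which is < ε once |t + 6| < ε/13.
Take δ = min(1, ε/13). If 0 < |t + 6| < δ then both bounds hold and |t^2 − 36| ≤ 13|t + 6| < 13·(ε/13) = ε.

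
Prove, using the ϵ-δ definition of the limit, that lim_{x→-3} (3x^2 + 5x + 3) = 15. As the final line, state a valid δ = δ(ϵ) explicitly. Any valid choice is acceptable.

Let ϵ > 0. We want δ > 0 such that 0 < |x + 3| < δ implies |(3x^2 + 5x + 3) − 15| < ϵ.
(3x^2 + 5x + 3) − 15 = 3x^2 + 5x - 12 = (x + 3)(3x - 4).
So |(3x^2 + 5x + 3) − 15| = |x + 3|·|3x - 4|.
Assume first that |x + 3| < 1, so |x| < 4. Then |3x - 4| ≤ 3·4 + 4 = 16.
Hence |(3x^2 + 5x + 3) − 15| ≤ 16|x + 3| < ϵ provided |x + 3| < ϵ/16.
Take δ = min(1, ϵ/16). Then 0 < |x + 3| < δ gives both |x + 3| < 1 and |x + 3| < ϵ/16, so |(3x^2 + 5x + 3) − 15| < ϵ.

δ = min(1, ϵ/16)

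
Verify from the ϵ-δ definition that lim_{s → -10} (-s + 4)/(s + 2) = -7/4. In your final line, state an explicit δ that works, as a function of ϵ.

Suppose ϵ > 0. We want δ > 0 with 0 < |s + 10| < δ ⇒ |(-s + 4)/(s + 2) + 7/4| < ϵ.
Combining over a common denominator, (-s + 4)/(s + 2) + 7/4 = [(-s + 4)·(-8) − 14·(s + 2)] / [(-8)·(s + 2)] = -6(s + 10) / ((-8)(s + 2)).
So |(-s + 4)/(s + 2) + 7/4| = 6|s + 10| / (8·|s + 2|).
Restrict δ ≤ 4. Then |s + 10| < 4 gives |s + 2| = |(s + 10) + (-8)| ≥ 8 − 4 = 4.
Hence |(-s + 4)/(s + 2) + 7/4| < 6|s + 10|/(8·4) = (3/16)|s + 10|, which is < ϵ once |s + 10| < (16/3)ϵ.
Take δ = min(4, (16/3)ϵ). Then 0 < |s + 10| < δ forces both bounds, so |(-s + 4)/(s + 2) + 7/4| < ϵ.

δ = min(4, (16/3)ϵ)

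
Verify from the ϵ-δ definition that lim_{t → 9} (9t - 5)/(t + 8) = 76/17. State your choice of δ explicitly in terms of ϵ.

Fix ϵ > 0. We want δ > 0 with 0 < |t − 9| < δ ⇒ |(9t - 5)/(t + 8) − (76/17)| < ϵ.
Combining over a common denominator, (9t - 5)/(t + 8) − (76/17) = [(9t - 5)·17 − 76·(t + 8)] / [17·(t + 8)] = 77(t − 9) / (17(t + 8)).
So |(9t - 5)/(t + 8) − (76/17)| = 77|t − 9| / (17·|t + 8|).
Require δ ≤ 17/2, so |t + 8| ≥ |17| − |t − 9| > 17 − 17/2 = 17/2.
Hence |(9t - 5)/(t + 8) − (76/17)| < 77|t − 9|/(17·(17/2)) = (154/289)|t − 9|, which is < ϵ once |t − 9| < (289/154)ϵ.
Take δ = min(17/2, (289/154)ϵ). Then 0 < |t − 9| < δ forces both bounds, so |(9t - 5)/(t + 8) − (76/17)| < ϵ.

δ = min(17/2, (289/154)ϵ)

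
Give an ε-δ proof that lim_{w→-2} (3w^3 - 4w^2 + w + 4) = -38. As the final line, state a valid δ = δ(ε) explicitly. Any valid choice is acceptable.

δ = min(1, ε/78)

Suppose ε > 0. We want δ > 0 such that 0 < |w + 2| < δ implies |(3w^3 - 4w^2 + w + 4) + 38| < ε.
(3w^3 - 4w^2 + w + 4) + 38 = 3w^3 - 4w^2 + w + 42 = (w + 2)(3w^2 - 10w + 21).
So |(3w^3 - 4w^2 + w + 4) + 38| = |w + 2|·|3w^2 - 10w + 21|.
Assume first that |w + 2| < 1, so |w| < 3. Then |3w^2 - 10w + 21| ≤ 3·3^2 + 10·3 + 21 = 78.
Hence |(3w^3 - 4w^2 + w + 4) + 38| ≤ 78|w + 2| < ε provided |w + 2| < ε/78.
Take δ = min(1, ε/78). Then 0 < |w + 2| < δ gives both |w + 2| < 1 and |w + 2| < ε/78, so |(3w^3 - 4w^2 + w + 4) + 38| < ε.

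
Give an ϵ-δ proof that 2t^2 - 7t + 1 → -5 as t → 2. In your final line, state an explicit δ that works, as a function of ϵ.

Fix ϵ > 0. We want δ > 0 such that 0 < |t − 2| < δ implies |(2t^2 - 7t + 1) + 5| < ϵ.
(2t^2 - 7t + 1) + 5 = 2t^2 - 7t + 6 = (t − 2)(2t - 3).
So |(2t^2 - 7t + 1) + 5| = |t − 2|·|2t - 3|.
Assume first that |t − 2| < 2, so |t| < 4. Then |2t - 3| ≤ 2·4 + 3 = 11.
Hence |(2t^2 - 7t + 1) + 5| ≤ 11|t − 2| < ϵ provided |t − 2| < ϵ/11.
Take δ = min(2, ϵ/11). Then 0 < |t − 2| < δ gives both |t − 2| < 2 and |t − 2| < ϵ/11, so |(2t^2 - 7t + 1) + 5| < ϵ.

δ = min(2, ϵ/11)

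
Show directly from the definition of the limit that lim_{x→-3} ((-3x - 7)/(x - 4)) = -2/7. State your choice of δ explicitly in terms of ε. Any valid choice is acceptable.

δ = min(7/2, (49/38)ε)

Fix ε > 0. We want δ > 0 with 0 < |x + 3| < δ ⇒ |(-3x - 7)/(x - 4) + 2/7| < ε.
Combining over a common denominator, (-3x - 7)/(x - 4) + 2/7 = [(-3x - 7)·(-7) − 2·(x - 4)] / [(-7)·(x - 4)] = 19(x + 3) / ((-7)(x - 4)).
So |(-3x - 7)/(x - 4) + 2/7| = 19|x + 3| / (7·|x − 4|).
Restrict δ ≤ 7/2. Then |x + 3| < 7/2 gives |x − 4| = |(x + 3) + (-7)| ≥ 7 − 7/2 = 7/2.
Hence |(-3x - 7)/(x - 4) + 2/7| < 19|x + 3|/(7·(7/2)) = (38/49)|x + 3|, which is < ε once |x + 3| < (49/38)ε.
Take δ = min(7/2, (49/38)ε). Then 0 < |x + 3| < δ forces both bounds, so |(-3x - 7)/(x - 4) + 2/7| < ε.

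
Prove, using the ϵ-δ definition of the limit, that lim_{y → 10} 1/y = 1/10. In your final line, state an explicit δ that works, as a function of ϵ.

Let ϵ > 0 be given. We seek δ > 0 such that 0 < |y − 10| < δ implies |1/y − (1/10)| < ϵ.
|1/y − (1/10)| = |10 − y|/(10·|y|) = |y − 10|/(10|y|).
Require δ ≤ 5 so that |y| > 10 − 5 = 5, hence 10|y| > 50.
Then |1/y − (1/10)| < |y − 10|/50, which is < ϵ when |y − 10| < 50ϵ.
Take δ = min(5, 50ϵ). Then 0 < |y − 10| < δ gives both |y − 10| < 5 and |y − 10| < 50ϵ, so |1/y − (1/10)| < ϵ.

δ = min(5, 50ϵ)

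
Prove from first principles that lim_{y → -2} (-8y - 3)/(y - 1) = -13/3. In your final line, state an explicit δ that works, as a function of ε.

δ = min(3/2, (9/22)ε)

Let ε > 0 be given. We want δ > 0 with 0 < |y + 2| < δ ⇒ |(-8y - 3)/(y - 1) + 13/3| < ε.
Combining over a common denominator, (-8y - 3)/(y - 1) + 13/3 = [(-8y - 3)·(-3) − 13·(y - 1)] / [(-3)·(y - 1)] = 11(y + 2) / ((-3)(y - 1)).
So |(-8y - 3)/(y - 1) + 13/3| = 11|y + 2| / (3·|y − 1|).
Restrict δ ≤ 3/2. Then |y + 2| < 3/2 gives |y − 1| = |(y + 2) + (-3)| ≥ 3 − 3/2 = 3/2.
Hence |(-8y - 3)/(y - 1) + 13/3| < 11|y + 2|/(3·(3/2)) = (22/9)|y + 2|, which is < ε once |y + 2| < (9/22)ε.
Take δ = min(3/2, (9/22)ε). Then 0 < |y + 2| < δ forces both bounds, so |(-8y - 3)/(y - 1) + 13/3| < ε.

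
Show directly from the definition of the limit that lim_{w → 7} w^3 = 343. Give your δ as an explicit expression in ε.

Let ε > 0 be given. We seek δ > 0 with 0 < |w − 7| < δ ⇒ |w^3 − 343| < ε.
Factor: w^3 − 343 = (w − 7)(w^2 + 7w + 49), so |w^3 − 343| = |w − 7|·|w^2 + 7w + 49|.
Restrict δ ≤ 1. Then |w − 7| < 1 gives |w| < 8, so by the triangle inequality |w^2 + 7w + 49| ≤ 8^2 + 7·8 + 49 = 169.
Hence |w^3 − 343| ≤ 169|w − 7|, which is < ε once |w − 7| < ε/169.
Take δ = min(1, ε/169). If 0 < |w − 7| < δ then both bounds hold and |w^3 − 343| ≤ 169|w − 7| < 169·(ε/169) = ε.

δ = min(1, ε/169)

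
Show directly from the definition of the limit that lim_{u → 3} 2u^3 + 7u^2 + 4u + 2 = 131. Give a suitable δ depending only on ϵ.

Let ϵ > 0 be given. We want δ > 0 such that 0 < |u − 3| < δ implies |(2u^3 + 7u^2 + 4u + 2) − 131| < ϵ.
(2u^3 + 7u^2 + 4u + 2) − 131 = 2u^3 + 7u^2 + 4u - 129 = (u − 3)(2u^2 + 13u + 43).
So |(2u^3 + 7u^2 + 4u + 2) − 131| = |u − 3|·|2u^2 + 13u + 43|.
Require δ ≤ 2. Then |u − 3| < 2 gives |u| < 5, and by the triangle inequality |2u^2 + 13u + 43| ≤ 2·5^2 + 13·5 + 43 = 158.
Hence |(2u^3 + 7u^2 + 4u + 2) − 131| ≤ 158|u − 3| < ϵ provided |u − 3| < ϵ/158.
Take δ = min(2, ϵ/158). Then 0 < |u − 3| < δ gives both |u − 3| < 2 and |u − 3| < ϵ/158, so |(2u^3 + 7u^2 + 4u + 2) − 131| < ϵ.

δ = min(2, ϵ/158)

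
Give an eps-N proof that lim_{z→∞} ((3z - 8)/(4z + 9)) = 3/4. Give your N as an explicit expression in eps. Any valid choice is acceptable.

Fix eps > 0. We seek N > 0 such that z > N implies |(3z - 8)/(4z + 9) − (3/4)| < eps.
(3z - 8)/(4z + 9) − (3/4) = (4(3z - 8) − 3(4z + 9)) / (4(4z + 9)) = -59/(4(4z + 9)).
For z > 0 we have 4z + 9 > 4z, so |(3z - 8)/(4z + 9) − (3/4)| = 59/(4(4z + 9)) < 59/(4·4z) = (59/16)/z.
Thus |(3z - 8)/(4z + 9) − (3/4)| < eps whenever z > (59/16)/eps.
Take N = (59/16)/eps. If z > N then |(3z - 8)/(4z + 9) − (3/4)| < (59/16)/z < eps.

N = (59/16)/eps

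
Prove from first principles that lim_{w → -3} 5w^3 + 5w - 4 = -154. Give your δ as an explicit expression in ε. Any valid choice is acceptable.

Let ε > 0 be given. We want δ > 0 such that 0 < |w + 3| < δ implies |(5w^3 + 5w - 4) + 154| < ε.
(5w^3 + 5w - 4) + 154 = 5w^3 + 5w + 150 = (w + 3)(5w^2 - 15w + 50).
So |(5w^3 + 5w - 4) + 154| = |w + 3|·|5w^2 - 15w + 50|.
Assume first that |w + 3| < 1, so |w| < 4. Then |5w^2 - 15w + 50| ≤ 5·4^2 + 15·4 + 50 = 190.
Hence |(5w^3 + 5w - 4) + 154| ≤ 190|w + 3| < ε provided |w + 3| < ε/190.
Take δ = min(1, ε/190). Then 0 < |w + 3| < δ gives both |w + 3| < 1 and |w + 3| < ε/190, so |(5w^3 + 5w - 4) + 154| < ε.

δ = min(1, ε/190)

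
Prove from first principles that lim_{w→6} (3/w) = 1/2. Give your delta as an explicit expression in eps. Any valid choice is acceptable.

Suppose eps > 0. We seek delta > 0 such that 0 < |w − 6| < delta implies |3/w − (1/2)| < eps.
|3/w − (1/2)| = 3·|6 − w|/(6·|w|) = 3|w − 6|/(6|w|).
Require delta ≤ 3 so that |w| > 6 − 3 = 3, hence 6|w| > 18.
Then |3/w − (1/2)| < 3|w − 6|/18, which is < eps when |w − 6| < 6eps.
Take delta = min(3, 6eps). Then 0 < |w − 6| < delta gives both |w − 6| < 3 and |w − 6| < 6eps, so |3/w − (1/2)| < eps.

delta = min(3, 6eps)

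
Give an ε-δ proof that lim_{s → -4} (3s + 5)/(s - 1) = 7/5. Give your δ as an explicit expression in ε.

δ = min(5/2, (25/16)ε)

Let ε > 0. We want δ > 0 with 0 < |s + 4| < δ ⇒ |(3s + 5)/(s - 1) − (7/5)| < ε.
Combining over a common denominator, (3s + 5)/(s - 1) − (7/5) = [(3s + 5)·(-5) − (-7)·(s - 1)] / [(-5)·(s - 1)] = -8(s + 4) / ((-5)(s - 1)).
So |(3s + 5)/(s - 1) − (7/5)| = 8|s + 4| / (5·|s − 1|).
Restrict δ ≤ 5/2. Then |s + 4| < 5/2 gives |s − 1| = |(s + 4) + (-5)| ≥ 5 − 5/2 = 5/2.
Hence |(3s + 5)/(s - 1) − (7/5)| < 8|s + 4|/(5·(5/2)) = (16/25)|s + 4|, which is < ε once |s + 4| < (25/16)ε.
Take δ = min(5/2, (25/16)ε). Then 0 < |s + 4| < δ forces both bounds, so |(3s + 5)/(s - 1) − (7/5)| < ε.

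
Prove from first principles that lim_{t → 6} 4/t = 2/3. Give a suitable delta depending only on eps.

delta = min(3, (9/2)eps)

Suppose eps > 0. We seek delta > 0 such that 0 < |t − 6| < delta implies |4/t − (2/3)| < eps.
|4/t − (2/3)| = 4·|6 − t|/(6·|t|) = 4|t − 6|/(6|t|).
Require delta ≤ 3 so that |t| > 6 − 3 = 3, hence 6|t| > 18.
Then |4/t − (2/3)| < 4|t − 6|/18, which is < eps when |t − 6| < (9/2)eps.
Take delta = min(3, (9/2)eps). Then 0 < |t − 6| < delta gives both |t − 6| < 3 and |t − 6| < (9/2)eps, so |4/t − (2/3)| < eps.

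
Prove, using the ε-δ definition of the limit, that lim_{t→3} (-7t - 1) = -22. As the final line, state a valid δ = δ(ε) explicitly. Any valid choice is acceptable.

δ = ε/7

Let ε > 0. We need δ > 0 so that 0 < |t − 3| < δ implies |(-7t - 1) + 22| < ε.
Since (-7t - 1) + 22 = -7(t − 3), we have |(-7t - 1) + 22| = 7|t − 3|.
So 7|t − 3| < ε exactly when |t − 3| < ε/7.
Take δ = ε/7. If 0 < |t − 3| < δ then |(-7t - 1) + 22| = 7|t − 3| < 7·(ε/7) = ε.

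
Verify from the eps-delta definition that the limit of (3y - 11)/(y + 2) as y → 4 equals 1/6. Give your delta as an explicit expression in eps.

delta = min(3, (18/17)eps)

Let eps > 0 be given. We want delta > 0 with 0 < |y − 4| < delta ⇒ |(3y - 11)/(y + 2) − (1/6)| < eps.
Combining over a common denominator, (3y - 11)/(y + 2) − (1/6) = [(3y - 11)·6 − 1·(y + 2)] / [6·(y + 2)] = 17(y − 4) / (6(y + 2)).
So |(3y - 11)/(y + 2) − (1/6)| = 17|y − 4| / (6·|y + 2|).
Restrict delta ≤ 3. Then |y − 4| < 3 gives |y + 2| = |(y − 4) + 6| ≥ 6 − 3 = 3.
Hence |(3y - 11)/(y + 2) − (1/6)| < 17|y − 4|/(6·3) = (17/18)|y − 4|, which is < eps once |y − 4| < (18/17)eps.
Take delta = min(3, (18/17)eps). Then 0 < |y − 4| < delta forces both bounds, so |(3y - 11)/(y + 2) − (1/6)| < eps.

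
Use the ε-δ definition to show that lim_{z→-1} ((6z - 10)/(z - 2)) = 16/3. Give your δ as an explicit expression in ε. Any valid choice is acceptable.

Fix ε > 0. We want δ > 0 with 0 < |z + 1| < δ ⇒ |(6z - 10)/(z - 2) − (16/3)| < ε.
Combining over a common denominator, (6z - 10)/(z - 2) − (16/3) = [(6z - 10)·(-3) − (-16)·(z - 2)] / [(-3)·(z - 2)] = -2(z + 1) / ((-3)(z - 2)).
So |(6z - 10)/(z - 2) − (16/3)| = 2|z + 1| / (3·|z − 2|).
Restrict δ ≤ 3/2. Then |z + 1| < 3/2 gives |z − 2| = |(z + 1) + (-3)| ≥ 3 − 3/2 = 3/2.
Hence |(6z - 10)/(z - 2) − (16/3)| < 2|z + 1|/(3·(3/2)) = (4/9)|z + 1|, which is < ε once |z + 1| < (9/4)ε.
Take δ = min(3/2, (9/4)ε). Then 0 < |z + 1| < δ forces both bounds, so |(6z - 10)/(z - 2) − (16/3)| < ε.

δ = min(3/2, (9/4)ε)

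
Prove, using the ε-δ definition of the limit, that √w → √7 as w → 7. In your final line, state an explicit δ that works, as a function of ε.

Let ε > 0 be given. We want δ > 0 such that 0 < |w − 7| < δ implies |√w − √7| < ε.
Rationalise: √w − √7 = (w − 7)/(√w + √7), so |√w − √7| = |w − 7|/(√w + √7).
Restrict δ ≤ 7 so that |w − 7| < 7 forces w > 0, and then √w + √7 > √7.
Hence |√w − √7| < |w − 7|/√7, which is < ε once |w − 7| < √7·ε.
Take δ = min(7, √7·ε). If 0 < |w − 7| < δ then w > 0 and |√w − √7| < |w − 7|/√7 < ε.

δ = min(7, √7·ε)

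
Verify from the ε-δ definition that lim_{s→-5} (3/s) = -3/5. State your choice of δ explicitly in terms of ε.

Suppose ε > 0. We seek δ > 0 such that 0 < |s + 5| < δ implies |3/s + 3/5| < ε.
|3/s + 3/5| = 3·|-5 − s|/(5·|s|) = 3|s + 5|/(5|s|).
Require δ ≤ 5/2 so that |s| > 5 − 5/2 = 5/2, hence 5|s| > 25/2.
Then |3/s + 3/5| < 3|s + 5|/(25/2), which is < ε when |s + 5| < (25/6)ε.
Take δ = min(5/2, (25/6)ε). Then 0 < |s + 5| < δ gives both |s + 5| < 5/2 and |s + 5| < (25/6)ε, so |3/s + 3/5| < ε.

δ = min(5/2, (25/6)ε)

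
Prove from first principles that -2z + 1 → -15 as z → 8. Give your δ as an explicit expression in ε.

δ = ε/2

Let ε > 0 be given. We need δ > 0 so that 0 < |z − 8| < δ implies |(-2z + 1) + 15| < ε.
|(-2z + 1) + 15| = |-2z + 16| = 2|z − 8|.
So 2|z − 8| < ε exactly when |z − 8| < ε/2.
Choosing δ = ε/2 gives |(-2z + 1) + 15| = 2|z − 8| < ε whenever |z − 8| < δ.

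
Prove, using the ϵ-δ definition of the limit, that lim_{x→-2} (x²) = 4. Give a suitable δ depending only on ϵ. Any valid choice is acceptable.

δ = min(1, ϵ/5)

Let ϵ > 0 be given. We seek δ > 0 with 0 < |x + 2| < δ ⇒ |x² − 4| < ϵ.
Factor: x² − 4 = (x + 2)(x - 2), so |x² − 4| = |x + 2|·|x - 2|.
Restrict δ ≤ 1. Then |x + 2| < 1 gives |x| < 3, so by the triangle inequality |x - 2| ≤ 3 + 2 = 5.
Hence |x² − 4| ≤ 5|x + 2|, which is < ϵ once |x + 2| < ϵ/5.
Take δ = min(1, ϵ/5). If 0 < |x + 2| < δ then both bounds hold and |x² − 4| ≤ 5|x + 2| < 5·(ϵ/5) = ϵ.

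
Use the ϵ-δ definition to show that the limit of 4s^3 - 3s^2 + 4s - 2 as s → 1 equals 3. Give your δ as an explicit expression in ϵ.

δ = min(2, ϵ/44)

Fix ϵ > 0. We want δ > 0 such that 0 < |s − 1| < δ implies |(4s^3 - 3s^2 + 4s - 2) − 3| < ϵ.
(4s^3 - 3s^2 + 4s - 2) − 3 = 4s^3 - 3s^2 + 4s - 5 = (s − 1)(4s^2 + s + 5).
So |(4s^3 - 3s^2 + 4s - 2) − 3| = |s − 1|·|4s^2 + s + 5|.
Require δ ≤ 2. Then |s − 1| < 2 gives |s| < 3, and by the triangle inequality |4s^2 + s + 5| ≤ 4·3^2 + 3 + 5 = 44.
Hence |(4s^3 - 3s^2 + 4s - 2) − 3| ≤ 44|s − 1| < ϵ provided |s − 1| < ϵ/44.
Take δ = min(2, ϵ/44). Then 0 < |s − 1| < δ gives both |s − 1| < 2 and |s − 1| < ϵ/44, so |(4s^3 - 3s^2 + 4s - 2) − 3| < ϵ.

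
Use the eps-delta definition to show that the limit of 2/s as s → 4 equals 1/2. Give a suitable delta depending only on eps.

delta = min(2, 4eps)

Fix eps > 0. We seek delta > 0 such that 0 < |s − 4| < delta implies |2/s − (1/2)| < eps.
|2/s − (1/2)| = 2·|4 − s|/(4·|s|) = 2|s − 4|/(4|s|).
Require delta ≤ 2 so that |s| > 4 − 2 = 2, hence 4|s| > 8.
Then |2/s − (1/2)| < 2|s − 4|/8, which is < eps when |s − 4| < 4eps.
Take delta = min(2, 4eps). Then 0 < |s − 4| < delta gives both |s − 4| < 2 and |s − 4| < 4eps, so |2/s − (1/2)| < eps.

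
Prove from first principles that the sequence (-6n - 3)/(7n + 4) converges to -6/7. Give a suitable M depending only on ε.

Fix ε > 0. For n ≥ 1, |(-6n - 3)/(7n + 4) + 6/7| = |3|/(7(7n + 4)) = 3/(7(7n + 4)).
Since 7n + 4 ≥ 7n for n ≥ 1, this is ≤ 3/(7·7n) = (3/49)/n.
So |(-6n - 3)/(7n + 4) + 6/7| < ε whenever n > (3/49)/ε.
Take M = (3/49)/ε. If n > M then |(-6n - 3)/(7n + 4) + 6/7| ≤ (3/49)/n < ε.

M = (3/49)/ε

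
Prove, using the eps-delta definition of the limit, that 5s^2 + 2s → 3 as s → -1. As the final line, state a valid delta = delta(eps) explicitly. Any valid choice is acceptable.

delta = min(1, eps/13)

Let eps > 0 be given. We want delta > 0 such that 0 < |s + 1| < delta implies |(5s^2 + 2s) − 3| < eps.
(5s^2 + 2s) − 3 = 5s^2 + 2s - 3 = (s + 1)(5s - 3).
So |(5s^2 + 2s) − 3| = |s + 1|·|5s - 3|.
Require delta ≤ 1. Then |s + 1| < 1 gives |s| < 2, and by the triangle inequality |5s - 3| ≤ 5·2 + 3 = 13.
Hence |(5s^2 + 2s) − 3| ≤ 13|s + 1| < eps provided |s + 1| < eps/13.
Choosing delta = min(1, eps/13) ensures both conditions, hence |(5s^2 + 2s) − 3| < eps.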